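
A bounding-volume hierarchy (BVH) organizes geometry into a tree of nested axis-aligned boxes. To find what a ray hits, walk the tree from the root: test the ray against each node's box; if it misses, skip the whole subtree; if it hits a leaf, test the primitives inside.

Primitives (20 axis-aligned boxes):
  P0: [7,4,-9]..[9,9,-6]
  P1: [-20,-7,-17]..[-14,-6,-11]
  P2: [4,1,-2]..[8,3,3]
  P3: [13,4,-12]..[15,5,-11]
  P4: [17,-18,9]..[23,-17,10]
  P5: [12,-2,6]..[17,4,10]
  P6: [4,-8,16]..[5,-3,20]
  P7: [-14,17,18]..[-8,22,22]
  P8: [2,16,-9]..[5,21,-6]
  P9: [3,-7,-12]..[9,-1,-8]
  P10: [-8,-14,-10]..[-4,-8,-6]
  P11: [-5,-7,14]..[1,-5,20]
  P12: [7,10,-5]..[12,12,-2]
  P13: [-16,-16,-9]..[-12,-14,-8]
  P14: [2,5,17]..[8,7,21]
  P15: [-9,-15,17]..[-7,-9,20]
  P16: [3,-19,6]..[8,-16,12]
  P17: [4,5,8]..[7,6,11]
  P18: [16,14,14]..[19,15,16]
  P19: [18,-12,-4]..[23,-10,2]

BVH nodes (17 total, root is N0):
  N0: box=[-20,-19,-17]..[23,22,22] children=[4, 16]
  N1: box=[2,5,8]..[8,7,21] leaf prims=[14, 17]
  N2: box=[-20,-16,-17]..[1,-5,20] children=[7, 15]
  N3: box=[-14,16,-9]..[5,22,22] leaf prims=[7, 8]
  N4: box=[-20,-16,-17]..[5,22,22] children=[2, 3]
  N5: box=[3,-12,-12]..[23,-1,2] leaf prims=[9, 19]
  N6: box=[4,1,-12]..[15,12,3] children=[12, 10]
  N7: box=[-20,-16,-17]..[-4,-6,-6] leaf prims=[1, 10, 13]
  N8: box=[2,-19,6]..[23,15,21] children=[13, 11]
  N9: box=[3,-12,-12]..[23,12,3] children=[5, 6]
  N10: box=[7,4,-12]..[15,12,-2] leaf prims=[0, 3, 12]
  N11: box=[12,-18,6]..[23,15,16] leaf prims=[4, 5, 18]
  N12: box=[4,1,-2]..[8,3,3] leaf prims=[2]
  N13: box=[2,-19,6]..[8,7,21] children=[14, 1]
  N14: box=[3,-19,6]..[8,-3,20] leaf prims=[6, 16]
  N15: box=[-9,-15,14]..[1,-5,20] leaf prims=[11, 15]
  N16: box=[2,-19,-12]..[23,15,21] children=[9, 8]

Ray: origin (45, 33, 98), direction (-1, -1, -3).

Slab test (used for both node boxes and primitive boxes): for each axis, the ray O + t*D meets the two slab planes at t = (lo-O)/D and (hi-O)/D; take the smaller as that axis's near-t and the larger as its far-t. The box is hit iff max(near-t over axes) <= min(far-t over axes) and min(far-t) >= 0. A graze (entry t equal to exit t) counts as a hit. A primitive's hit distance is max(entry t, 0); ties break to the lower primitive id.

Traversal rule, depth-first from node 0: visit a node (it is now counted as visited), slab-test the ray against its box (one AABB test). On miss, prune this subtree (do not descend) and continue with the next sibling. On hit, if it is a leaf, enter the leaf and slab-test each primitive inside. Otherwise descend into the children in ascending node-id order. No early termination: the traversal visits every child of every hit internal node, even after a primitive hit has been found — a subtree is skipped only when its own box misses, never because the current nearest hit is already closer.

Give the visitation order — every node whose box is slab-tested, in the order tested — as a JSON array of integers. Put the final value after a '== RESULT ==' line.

Traverse from the root:
N0 x:[22,65] y:[11,52] z:[76/3,115/3] -> hit [76/3,115/3], descend [4, 16]
  N4 x:[40,65] y:[11,49] z:[76/3,115/3] -> miss, prune
  N16 x:[22,43] y:[18,52] z:[77/3,110/3] -> hit [77/3,110/3], descend [8, 9]
    N8 x:[22,43] y:[18,52] z:[77/3,92/3] -> hit [77/3,92/3], descend [11, 13]
      N11 x:[22,33] y:[18,51] z:[82/3,92/3] -> hit [82/3,92/3] leaf, test {P4(miss), P5@t=88/3, P18(miss)}
      N13 x:[37,43] y:[26,52] z:[77/3,92/3] -> miss, prune
    N9 x:[22,42] y:[21,45] z:[95/3,110/3] -> hit [95/3,110/3], descend [5, 6]
      N5 x:[22,42] y:[34,45] z:[32,110/3] -> hit [34,110/3] leaf, test {P9@t=36, P19(miss)}
      N6 x:[30,41] y:[21,32] z:[95/3,110/3] -> hit [95/3,32], descend [10, 12]
        N10 x:[30,38] y:[21,29] z:[100/3,110/3] -> miss, prune
        N12 x:[37,41] y:[30,32] z:[95/3,100/3] -> miss, prune

Summary -> nodes [0, 4, 16, 8, 11, 13, 9, 5, 6, 10, 12]; box-tests=11; leaf-entries=2; first=P5

== RESULT ==
[0, 4, 16, 8, 11, 13, 9, 5, 6, 10, 12]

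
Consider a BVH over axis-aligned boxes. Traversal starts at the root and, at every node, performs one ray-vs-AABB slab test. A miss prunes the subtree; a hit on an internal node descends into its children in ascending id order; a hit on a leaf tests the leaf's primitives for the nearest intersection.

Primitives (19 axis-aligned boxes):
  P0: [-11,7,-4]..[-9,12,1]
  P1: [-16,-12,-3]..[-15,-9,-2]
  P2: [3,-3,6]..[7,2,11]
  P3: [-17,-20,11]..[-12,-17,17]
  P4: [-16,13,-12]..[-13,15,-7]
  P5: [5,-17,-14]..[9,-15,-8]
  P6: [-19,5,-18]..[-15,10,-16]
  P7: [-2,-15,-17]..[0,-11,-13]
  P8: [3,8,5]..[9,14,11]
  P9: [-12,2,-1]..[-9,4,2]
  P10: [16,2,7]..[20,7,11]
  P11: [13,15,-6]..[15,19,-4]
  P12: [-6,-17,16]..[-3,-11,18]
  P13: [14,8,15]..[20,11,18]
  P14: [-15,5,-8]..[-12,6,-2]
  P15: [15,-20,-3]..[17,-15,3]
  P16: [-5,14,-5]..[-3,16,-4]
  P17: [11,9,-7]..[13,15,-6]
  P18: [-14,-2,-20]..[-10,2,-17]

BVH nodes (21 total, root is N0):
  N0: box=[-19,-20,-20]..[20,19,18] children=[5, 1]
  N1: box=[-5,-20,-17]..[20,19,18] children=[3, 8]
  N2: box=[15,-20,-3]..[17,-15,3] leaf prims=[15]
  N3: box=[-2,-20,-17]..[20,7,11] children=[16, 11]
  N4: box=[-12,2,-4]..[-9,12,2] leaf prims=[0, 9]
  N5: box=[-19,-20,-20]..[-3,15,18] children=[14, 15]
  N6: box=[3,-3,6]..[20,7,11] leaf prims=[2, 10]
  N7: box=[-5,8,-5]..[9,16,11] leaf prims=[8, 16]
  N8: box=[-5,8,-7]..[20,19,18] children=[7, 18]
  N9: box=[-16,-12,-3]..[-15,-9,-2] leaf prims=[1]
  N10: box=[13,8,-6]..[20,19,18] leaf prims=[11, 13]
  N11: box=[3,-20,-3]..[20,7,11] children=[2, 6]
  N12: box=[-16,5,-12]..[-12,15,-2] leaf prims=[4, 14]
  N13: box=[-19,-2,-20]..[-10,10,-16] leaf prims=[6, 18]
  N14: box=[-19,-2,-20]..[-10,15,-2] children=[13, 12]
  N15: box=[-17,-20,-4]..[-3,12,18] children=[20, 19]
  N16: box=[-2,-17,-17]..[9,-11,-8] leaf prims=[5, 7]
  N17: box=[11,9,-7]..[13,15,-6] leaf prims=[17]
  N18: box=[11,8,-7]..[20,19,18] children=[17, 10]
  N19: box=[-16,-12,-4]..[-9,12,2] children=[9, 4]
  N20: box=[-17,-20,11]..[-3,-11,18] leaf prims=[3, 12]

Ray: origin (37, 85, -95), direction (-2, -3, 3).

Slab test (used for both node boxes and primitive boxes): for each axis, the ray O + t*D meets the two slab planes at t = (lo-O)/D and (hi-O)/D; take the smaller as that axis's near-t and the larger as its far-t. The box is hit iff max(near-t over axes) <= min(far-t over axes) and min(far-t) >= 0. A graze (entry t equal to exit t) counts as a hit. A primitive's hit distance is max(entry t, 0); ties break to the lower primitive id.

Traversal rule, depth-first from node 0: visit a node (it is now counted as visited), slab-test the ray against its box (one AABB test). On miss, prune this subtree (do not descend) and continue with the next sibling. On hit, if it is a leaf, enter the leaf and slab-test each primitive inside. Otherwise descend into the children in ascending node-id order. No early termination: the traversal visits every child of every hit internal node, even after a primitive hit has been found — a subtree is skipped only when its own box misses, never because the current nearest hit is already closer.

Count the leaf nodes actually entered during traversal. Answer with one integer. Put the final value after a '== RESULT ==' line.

Traverse from the root:
N0 x:[17/2,28] y:[22,35] z:[25,113/3] -> hit [25,28], descend [1, 5]
  N1 x:[17/2,21] y:[22,35] z:[26,113/3] -> miss, prune
  N5 x:[20,28] y:[70/3,35] z:[25,113/3] -> hit [25,28], descend [14, 15]
    N14 x:[47/2,28] y:[70/3,29] z:[25,31] -> hit [25,28], descend [12, 13]
      N12 x:[49/2,53/2] y:[70/3,80/3] z:[83/3,31] -> miss, prune
      N13 x:[47/2,28] y:[25,29] z:[25,79/3] -> hit [25,79/3] leaf, test {P6@t=26, P18(miss)}
    N15 x:[20,27] y:[73/3,35] z:[91/3,113/3] -> miss, prune

Summary -> nodes [0, 1, 5, 14, 12, 13, 15]; box-tests=7; leaf-entries=1; first=P6

== RESULT ==
1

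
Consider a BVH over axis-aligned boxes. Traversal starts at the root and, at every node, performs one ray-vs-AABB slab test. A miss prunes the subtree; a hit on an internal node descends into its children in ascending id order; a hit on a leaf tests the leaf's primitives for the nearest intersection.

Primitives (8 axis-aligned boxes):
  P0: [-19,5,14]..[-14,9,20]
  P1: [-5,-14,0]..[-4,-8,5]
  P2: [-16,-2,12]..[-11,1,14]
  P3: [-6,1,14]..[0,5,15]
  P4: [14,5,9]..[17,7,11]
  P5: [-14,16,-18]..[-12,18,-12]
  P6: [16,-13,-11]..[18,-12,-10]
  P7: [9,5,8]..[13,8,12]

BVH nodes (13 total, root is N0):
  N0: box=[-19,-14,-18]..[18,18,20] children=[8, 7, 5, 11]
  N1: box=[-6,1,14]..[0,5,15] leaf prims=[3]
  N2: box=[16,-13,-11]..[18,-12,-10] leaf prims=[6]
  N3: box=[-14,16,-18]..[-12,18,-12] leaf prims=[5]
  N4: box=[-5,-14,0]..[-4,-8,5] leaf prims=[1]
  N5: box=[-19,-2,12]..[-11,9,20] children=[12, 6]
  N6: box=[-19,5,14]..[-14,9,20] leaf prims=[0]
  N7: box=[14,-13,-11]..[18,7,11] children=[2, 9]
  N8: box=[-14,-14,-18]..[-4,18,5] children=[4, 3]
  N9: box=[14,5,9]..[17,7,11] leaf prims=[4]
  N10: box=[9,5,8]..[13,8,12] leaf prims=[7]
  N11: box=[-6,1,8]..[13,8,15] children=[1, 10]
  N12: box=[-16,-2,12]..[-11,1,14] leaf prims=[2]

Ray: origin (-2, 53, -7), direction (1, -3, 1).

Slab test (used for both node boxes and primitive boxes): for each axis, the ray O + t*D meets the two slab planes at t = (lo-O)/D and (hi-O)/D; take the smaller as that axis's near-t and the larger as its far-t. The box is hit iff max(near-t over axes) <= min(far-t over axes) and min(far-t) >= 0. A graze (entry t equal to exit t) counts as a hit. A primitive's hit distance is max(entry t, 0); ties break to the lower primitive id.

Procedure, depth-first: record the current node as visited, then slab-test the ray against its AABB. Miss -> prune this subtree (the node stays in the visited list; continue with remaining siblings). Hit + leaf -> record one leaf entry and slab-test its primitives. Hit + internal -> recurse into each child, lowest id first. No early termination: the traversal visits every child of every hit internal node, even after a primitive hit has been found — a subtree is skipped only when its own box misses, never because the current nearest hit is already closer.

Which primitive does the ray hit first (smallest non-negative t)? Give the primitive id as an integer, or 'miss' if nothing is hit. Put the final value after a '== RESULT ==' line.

Trace the traversal:
N0 x:[-17,20] y:[35/3,67/3] z:[-11,27] -> hit [35/3,20], descend [5, 7, 8, 11]
  N5 x:[-17,-9] y:[44/3,55/3] z:[19,27] -> miss, prune
  N7 x:[16,20] y:[46/3,22] z:[-4,18] -> hit [16,18], descend [2, 9]
    N2 x:[18,20] y:[65/3,22] z:[-4,-3] -> miss, prune
    N9 x:[16,19] y:[46/3,16] z:[16,18] -> hit [16,16] leaf, test {P4@t=16}
  N8 x:[-12,-2] y:[35/3,67/3] z:[-11,12] -> miss, prune
  N11 x:[-4,15] y:[15,52/3] z:[15,22] -> hit [15,15], descend [1, 10]
    N1 x:[-4,2] y:[16,52/3] z:[21,22] -> miss, prune
    N10 x:[11,15] y:[15,16] z:[15,19] -> hit [15,15] leaf, test {P7@t=15}

order=[0, 5, 7, 2, 9, 8, 11, 1, 10]  |boxes|=9  |leaves|=2  hit=P7

== RESULT ==
7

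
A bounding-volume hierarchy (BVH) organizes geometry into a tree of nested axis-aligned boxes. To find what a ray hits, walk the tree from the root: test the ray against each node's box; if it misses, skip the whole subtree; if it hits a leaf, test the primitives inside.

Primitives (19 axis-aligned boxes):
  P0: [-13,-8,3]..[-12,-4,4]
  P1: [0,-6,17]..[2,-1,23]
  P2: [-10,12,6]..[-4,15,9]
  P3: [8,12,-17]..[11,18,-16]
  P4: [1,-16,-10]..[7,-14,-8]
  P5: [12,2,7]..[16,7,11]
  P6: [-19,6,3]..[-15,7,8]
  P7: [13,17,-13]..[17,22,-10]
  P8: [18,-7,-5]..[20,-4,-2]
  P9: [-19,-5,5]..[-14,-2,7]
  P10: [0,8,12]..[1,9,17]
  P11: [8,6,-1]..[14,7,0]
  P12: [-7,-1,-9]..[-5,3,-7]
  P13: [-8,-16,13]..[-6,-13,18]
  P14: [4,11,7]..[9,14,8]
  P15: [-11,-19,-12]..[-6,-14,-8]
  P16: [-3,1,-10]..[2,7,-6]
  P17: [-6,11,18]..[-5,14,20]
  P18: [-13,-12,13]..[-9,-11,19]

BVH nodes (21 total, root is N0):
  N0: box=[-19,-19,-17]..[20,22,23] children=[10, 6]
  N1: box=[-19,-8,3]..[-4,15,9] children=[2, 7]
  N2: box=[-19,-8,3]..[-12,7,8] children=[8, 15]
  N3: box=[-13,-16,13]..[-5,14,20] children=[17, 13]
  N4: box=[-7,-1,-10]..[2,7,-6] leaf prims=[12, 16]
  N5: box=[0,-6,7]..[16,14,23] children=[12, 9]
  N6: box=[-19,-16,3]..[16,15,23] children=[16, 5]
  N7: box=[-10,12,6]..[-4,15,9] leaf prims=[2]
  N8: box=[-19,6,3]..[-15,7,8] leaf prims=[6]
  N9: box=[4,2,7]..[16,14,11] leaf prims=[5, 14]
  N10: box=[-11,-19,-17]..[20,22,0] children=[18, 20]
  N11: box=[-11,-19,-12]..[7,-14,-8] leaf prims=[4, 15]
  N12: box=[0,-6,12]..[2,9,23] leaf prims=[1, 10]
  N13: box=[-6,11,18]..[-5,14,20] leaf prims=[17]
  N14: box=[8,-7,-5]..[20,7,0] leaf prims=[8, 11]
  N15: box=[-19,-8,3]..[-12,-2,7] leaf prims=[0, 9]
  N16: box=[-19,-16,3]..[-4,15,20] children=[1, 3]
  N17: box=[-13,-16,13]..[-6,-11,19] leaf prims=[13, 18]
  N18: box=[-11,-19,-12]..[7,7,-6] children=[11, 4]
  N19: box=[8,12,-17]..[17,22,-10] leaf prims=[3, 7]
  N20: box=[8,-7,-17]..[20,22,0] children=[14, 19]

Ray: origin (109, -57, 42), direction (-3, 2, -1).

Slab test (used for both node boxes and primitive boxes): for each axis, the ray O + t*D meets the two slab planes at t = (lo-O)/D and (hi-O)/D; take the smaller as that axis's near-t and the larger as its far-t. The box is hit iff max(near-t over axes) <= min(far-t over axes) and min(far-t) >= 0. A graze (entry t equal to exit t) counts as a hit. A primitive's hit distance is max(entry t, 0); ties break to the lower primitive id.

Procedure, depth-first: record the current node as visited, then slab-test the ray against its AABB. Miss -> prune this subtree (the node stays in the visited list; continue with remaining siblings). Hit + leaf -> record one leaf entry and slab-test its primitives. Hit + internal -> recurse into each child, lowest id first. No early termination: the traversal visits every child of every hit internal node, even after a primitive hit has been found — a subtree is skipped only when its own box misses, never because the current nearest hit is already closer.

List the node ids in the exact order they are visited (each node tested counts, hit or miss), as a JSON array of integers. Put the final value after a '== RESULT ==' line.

Trace the traversal:
N0 x:[89/3,128/3] y:[19,79/2] z:[19,59] -> hit [89/3,79/2], descend [6, 10]
  N6 x:[31,128/3] y:[41/2,36] z:[19,39] -> hit [31,36], descend [5, 16]
    N5 x:[31,109/3] y:[51/2,71/2] z:[19,35] -> hit [31,35], descend [9, 12]
      N9 x:[31,35] y:[59/2,71/2] z:[31,35] -> hit [31,35] leaf, test {P5@t=31, P14@t=34}
      N12 x:[107/3,109/3] y:[51/2,33] z:[19,30] -> miss, prune
    N16 x:[113/3,128/3] y:[41/2,36] z:[22,39] -> miss, prune
  N10 x:[89/3,40] y:[19,79/2] z:[42,59] -> miss, prune

7 AABB tests over nodes [0, 6, 5, 9, 12, 16, 10]; 1 leaf entered; closest P5.

== RESULT ==
[0, 6, 5, 9, 12, 16, 10]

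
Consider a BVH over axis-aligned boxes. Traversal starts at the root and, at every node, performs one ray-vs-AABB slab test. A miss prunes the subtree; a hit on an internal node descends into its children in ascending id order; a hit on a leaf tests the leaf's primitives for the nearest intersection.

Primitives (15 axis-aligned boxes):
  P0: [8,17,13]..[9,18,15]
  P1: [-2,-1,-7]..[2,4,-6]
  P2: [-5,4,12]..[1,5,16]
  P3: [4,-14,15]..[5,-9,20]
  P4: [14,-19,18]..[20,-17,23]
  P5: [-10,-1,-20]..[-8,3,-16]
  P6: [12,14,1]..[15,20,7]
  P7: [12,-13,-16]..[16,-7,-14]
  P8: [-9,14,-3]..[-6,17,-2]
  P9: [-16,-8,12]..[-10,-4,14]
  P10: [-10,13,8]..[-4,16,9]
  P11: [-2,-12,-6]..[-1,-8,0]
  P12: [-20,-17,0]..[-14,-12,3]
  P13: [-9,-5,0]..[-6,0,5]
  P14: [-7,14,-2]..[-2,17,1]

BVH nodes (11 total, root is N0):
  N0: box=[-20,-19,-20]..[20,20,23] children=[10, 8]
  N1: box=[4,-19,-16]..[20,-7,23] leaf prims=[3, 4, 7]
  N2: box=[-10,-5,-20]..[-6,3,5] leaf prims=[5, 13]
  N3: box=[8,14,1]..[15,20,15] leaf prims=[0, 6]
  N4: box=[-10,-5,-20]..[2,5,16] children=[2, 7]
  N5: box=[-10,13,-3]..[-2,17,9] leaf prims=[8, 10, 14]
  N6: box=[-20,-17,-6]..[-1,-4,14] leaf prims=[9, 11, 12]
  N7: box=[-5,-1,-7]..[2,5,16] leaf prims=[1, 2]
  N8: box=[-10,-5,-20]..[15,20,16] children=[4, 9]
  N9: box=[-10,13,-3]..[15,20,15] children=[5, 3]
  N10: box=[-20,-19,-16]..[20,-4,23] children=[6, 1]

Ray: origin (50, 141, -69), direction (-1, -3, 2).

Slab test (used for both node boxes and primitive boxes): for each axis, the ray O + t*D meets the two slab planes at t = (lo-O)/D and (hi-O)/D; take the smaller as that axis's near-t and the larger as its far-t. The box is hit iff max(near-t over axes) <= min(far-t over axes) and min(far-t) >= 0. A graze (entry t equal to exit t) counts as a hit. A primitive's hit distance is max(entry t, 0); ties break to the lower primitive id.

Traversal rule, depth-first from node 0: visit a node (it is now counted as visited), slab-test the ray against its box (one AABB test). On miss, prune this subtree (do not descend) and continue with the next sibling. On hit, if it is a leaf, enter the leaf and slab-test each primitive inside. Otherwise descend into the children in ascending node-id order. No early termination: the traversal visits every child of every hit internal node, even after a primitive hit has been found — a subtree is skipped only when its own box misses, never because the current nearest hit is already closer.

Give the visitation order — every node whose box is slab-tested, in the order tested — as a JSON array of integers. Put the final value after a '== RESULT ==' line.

Walk:
N0 x:[30,70] y:[121/3,160/3] z:[49/2,46] -> hit [121/3,46], descend [8, 10]
  N8 x:[35,60] y:[121/3,146/3] z:[49/2,85/2] -> hit [121/3,85/2], descend [4, 9]
    N4 x:[48,60] y:[136/3,146/3] z:[49/2,85/2] -> miss, prune
    N9 x:[35,60] y:[121/3,128/3] z:[33,42] -> hit [121/3,42], descend [3, 5]
      N3 x:[35,42] y:[121/3,127/3] z:[35,42] -> hit [121/3,42] leaf, test {P0@t=41, P6(miss)}
      N5 x:[52,60] y:[124/3,128/3] z:[33,39] -> miss, prune
  N10 x:[30,70] y:[145/3,160/3] z:[53/2,46] -> miss, prune

order=[0, 8, 4, 9, 3, 5, 10]  |boxes|=7  |leaves|=1  hit=P0

== RESULT ==
[0, 8, 4, 9, 3, 5, 10]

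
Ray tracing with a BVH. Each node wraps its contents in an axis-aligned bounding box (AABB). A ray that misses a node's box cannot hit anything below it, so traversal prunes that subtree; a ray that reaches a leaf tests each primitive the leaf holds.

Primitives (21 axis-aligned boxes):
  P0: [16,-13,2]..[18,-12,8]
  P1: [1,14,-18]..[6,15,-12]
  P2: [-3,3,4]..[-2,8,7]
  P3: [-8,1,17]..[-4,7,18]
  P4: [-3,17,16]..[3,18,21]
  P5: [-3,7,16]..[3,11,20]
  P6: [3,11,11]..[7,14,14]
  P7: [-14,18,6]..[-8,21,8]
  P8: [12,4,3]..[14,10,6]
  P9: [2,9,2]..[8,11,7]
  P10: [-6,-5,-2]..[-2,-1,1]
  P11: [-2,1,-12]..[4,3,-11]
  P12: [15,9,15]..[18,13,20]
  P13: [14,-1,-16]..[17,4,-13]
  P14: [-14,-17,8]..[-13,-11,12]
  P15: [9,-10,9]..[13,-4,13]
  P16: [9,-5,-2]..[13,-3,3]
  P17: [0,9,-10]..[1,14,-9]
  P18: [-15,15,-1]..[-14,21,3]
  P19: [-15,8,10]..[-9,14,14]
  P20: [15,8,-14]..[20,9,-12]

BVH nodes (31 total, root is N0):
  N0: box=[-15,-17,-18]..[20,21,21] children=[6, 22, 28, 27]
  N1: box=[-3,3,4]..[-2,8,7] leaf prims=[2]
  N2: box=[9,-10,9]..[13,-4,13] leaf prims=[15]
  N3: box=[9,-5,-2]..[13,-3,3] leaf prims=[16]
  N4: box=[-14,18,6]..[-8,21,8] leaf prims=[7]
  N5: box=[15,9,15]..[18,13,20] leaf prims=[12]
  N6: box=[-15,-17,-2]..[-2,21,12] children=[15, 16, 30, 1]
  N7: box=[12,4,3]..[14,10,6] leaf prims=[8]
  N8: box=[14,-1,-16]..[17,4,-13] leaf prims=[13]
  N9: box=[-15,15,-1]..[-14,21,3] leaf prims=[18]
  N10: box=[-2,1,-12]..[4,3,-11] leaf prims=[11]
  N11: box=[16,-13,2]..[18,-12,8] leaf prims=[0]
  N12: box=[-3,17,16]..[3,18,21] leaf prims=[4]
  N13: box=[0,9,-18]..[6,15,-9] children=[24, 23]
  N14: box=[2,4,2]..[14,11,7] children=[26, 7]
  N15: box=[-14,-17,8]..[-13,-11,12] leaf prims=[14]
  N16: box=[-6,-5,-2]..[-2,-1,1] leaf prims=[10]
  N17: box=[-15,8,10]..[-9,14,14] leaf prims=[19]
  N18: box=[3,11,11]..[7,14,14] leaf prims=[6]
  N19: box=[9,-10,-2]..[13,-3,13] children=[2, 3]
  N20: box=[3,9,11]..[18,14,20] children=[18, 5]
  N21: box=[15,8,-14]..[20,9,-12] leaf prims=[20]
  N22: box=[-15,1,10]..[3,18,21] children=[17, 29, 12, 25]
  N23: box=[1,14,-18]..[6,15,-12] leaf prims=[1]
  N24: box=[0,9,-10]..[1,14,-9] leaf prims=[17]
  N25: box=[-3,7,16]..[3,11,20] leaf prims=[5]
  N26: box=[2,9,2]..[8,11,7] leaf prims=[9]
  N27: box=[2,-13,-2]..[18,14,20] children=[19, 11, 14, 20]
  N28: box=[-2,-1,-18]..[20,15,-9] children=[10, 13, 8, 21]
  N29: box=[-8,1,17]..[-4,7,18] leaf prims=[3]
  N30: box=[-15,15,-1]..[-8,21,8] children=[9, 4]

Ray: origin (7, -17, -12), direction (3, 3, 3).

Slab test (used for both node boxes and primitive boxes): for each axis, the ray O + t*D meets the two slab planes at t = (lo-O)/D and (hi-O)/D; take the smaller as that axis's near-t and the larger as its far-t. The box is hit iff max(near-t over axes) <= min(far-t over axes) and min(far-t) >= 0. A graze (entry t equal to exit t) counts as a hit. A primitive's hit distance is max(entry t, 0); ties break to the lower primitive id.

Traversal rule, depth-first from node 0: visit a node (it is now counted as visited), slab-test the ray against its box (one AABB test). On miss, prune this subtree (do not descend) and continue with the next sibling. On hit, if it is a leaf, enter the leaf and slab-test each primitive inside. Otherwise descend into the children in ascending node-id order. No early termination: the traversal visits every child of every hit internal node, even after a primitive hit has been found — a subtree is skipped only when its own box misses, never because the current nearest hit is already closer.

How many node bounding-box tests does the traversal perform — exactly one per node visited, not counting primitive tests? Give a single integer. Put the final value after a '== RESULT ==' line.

Trace the traversal:
N0 x:[-22/3,13/3] y:[0,38/3] z:[-2,11] -> hit [0,13/3], descend [6, 22, 27, 28]
  N6 x:[-22/3,-3] y:[0,38/3] z:[10/3,8] -> miss, prune
  N22 x:[-22/3,-4/3] y:[6,35/3] z:[22/3,11] -> miss, prune
  N27 x:[-5/3,11/3] y:[4/3,31/3] z:[10/3,32/3] -> hit [10/3,11/3], descend [11, 14, 19, 20]
    N11 x:[3,11/3] y:[4/3,5/3] z:[14/3,20/3] -> miss, prune
    N14 x:[-5/3,7/3] y:[7,28/3] z:[14/3,19/3] -> miss, prune
    N19 x:[2/3,2] y:[7/3,14/3] z:[10/3,25/3] -> miss, prune
    N20 x:[-4/3,11/3] y:[26/3,31/3] z:[23/3,32/3] -> miss, prune
  N28 x:[-3,13/3] y:[16/3,32/3] z:[-2,1] -> miss, prune

Summary -> nodes [0, 6, 22, 27, 11, 14, 19, 20, 28]; box-tests=9; leaf-entries=0; first=miss

== RESULT ==
9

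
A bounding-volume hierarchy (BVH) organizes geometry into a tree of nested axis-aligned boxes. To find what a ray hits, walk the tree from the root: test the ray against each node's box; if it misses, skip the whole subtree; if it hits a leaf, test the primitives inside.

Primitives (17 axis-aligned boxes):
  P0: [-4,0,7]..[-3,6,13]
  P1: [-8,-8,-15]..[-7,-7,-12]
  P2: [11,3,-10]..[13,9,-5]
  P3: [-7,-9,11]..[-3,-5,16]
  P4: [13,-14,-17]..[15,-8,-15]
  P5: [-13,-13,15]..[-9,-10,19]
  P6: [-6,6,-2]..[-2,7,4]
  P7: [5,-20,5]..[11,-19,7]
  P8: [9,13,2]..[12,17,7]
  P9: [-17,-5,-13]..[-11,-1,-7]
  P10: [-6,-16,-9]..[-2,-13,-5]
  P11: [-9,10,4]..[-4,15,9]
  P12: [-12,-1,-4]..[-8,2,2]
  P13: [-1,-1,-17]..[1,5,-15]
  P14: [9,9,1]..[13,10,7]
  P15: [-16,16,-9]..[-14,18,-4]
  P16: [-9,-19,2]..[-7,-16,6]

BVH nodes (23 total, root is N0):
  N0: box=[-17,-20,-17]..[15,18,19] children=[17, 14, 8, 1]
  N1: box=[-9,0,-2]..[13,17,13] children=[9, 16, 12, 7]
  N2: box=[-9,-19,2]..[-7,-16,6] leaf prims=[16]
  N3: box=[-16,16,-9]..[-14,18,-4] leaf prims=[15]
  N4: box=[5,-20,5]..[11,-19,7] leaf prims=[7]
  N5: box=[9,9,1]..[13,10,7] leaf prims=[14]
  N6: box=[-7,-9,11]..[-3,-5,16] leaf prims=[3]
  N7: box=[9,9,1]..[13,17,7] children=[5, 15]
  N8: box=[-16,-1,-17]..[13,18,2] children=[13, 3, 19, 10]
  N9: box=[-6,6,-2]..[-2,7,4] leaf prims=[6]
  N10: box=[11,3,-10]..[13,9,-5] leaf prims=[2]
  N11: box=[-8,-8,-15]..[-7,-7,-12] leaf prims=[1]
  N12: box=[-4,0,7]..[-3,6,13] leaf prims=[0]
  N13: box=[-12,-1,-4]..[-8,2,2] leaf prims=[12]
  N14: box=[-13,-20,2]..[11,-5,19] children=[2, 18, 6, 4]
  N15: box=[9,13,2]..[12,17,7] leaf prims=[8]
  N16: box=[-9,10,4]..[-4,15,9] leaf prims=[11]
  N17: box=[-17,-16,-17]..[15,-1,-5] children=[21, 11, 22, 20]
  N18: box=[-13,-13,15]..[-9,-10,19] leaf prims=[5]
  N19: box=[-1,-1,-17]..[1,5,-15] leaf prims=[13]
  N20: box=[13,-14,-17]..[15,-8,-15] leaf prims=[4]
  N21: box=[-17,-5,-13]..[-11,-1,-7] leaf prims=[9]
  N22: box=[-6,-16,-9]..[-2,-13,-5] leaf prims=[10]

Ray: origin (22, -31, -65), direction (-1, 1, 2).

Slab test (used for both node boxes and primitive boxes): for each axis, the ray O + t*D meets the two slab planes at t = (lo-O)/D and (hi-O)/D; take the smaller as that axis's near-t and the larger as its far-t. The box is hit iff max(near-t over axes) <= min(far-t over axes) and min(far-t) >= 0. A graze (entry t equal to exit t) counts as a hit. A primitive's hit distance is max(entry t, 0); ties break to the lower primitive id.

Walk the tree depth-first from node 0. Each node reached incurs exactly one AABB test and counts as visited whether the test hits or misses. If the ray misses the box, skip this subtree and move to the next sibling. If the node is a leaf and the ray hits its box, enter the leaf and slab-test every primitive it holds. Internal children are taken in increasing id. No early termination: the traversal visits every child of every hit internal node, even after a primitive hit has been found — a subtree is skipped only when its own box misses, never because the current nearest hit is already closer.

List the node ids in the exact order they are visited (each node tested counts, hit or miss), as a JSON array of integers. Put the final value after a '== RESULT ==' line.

Traverse from the root:
N0 x:[7,39] y:[11,49] z:[24,42] -> hit [24,39], descend [1, 8, 14, 17]
  N1 x:[9,31] y:[31,48] z:[63/2,39] -> miss, prune
  N8 x:[9,38] y:[30,49] z:[24,67/2] -> hit [30,67/2], descend [3, 10, 13, 19]
    N3 x:[36,38] y:[47,49] z:[28,61/2] -> miss, prune
    N10 x:[9,11] y:[34,40] z:[55/2,30] -> miss, prune
    N13 x:[30,34] y:[30,33] z:[61/2,67/2] -> hit [61/2,33] leaf, test {P12@t=61/2}
    N19 x:[21,23] y:[30,36] z:[24,25] -> miss, prune
  N14 x:[11,35] y:[11,26] z:[67/2,42] -> miss, prune
  N17 x:[7,39] y:[15,30] z:[24,30] -> hit [24,30], descend [11, 20, 21, 22]
    N11 x:[29,30] y:[23,24] z:[25,53/2] -> miss, prune
    N20 x:[7,9] y:[17,23] z:[24,25] -> miss, prune
    N21 x:[33,39] y:[26,30] z:[26,29] -> miss, prune
    N22 x:[24,28] y:[15,18] z:[28,30] -> miss, prune

Summary -> nodes [0, 1, 8, 3, 10, 13, 19, 14, 17, 11, 20, 21, 22]; box-tests=13; leaf-entries=1; first=P12

== RESULT ==
[0, 1, 8, 3, 10, 13, 19, 14, 17, 11, 20, 21, 22]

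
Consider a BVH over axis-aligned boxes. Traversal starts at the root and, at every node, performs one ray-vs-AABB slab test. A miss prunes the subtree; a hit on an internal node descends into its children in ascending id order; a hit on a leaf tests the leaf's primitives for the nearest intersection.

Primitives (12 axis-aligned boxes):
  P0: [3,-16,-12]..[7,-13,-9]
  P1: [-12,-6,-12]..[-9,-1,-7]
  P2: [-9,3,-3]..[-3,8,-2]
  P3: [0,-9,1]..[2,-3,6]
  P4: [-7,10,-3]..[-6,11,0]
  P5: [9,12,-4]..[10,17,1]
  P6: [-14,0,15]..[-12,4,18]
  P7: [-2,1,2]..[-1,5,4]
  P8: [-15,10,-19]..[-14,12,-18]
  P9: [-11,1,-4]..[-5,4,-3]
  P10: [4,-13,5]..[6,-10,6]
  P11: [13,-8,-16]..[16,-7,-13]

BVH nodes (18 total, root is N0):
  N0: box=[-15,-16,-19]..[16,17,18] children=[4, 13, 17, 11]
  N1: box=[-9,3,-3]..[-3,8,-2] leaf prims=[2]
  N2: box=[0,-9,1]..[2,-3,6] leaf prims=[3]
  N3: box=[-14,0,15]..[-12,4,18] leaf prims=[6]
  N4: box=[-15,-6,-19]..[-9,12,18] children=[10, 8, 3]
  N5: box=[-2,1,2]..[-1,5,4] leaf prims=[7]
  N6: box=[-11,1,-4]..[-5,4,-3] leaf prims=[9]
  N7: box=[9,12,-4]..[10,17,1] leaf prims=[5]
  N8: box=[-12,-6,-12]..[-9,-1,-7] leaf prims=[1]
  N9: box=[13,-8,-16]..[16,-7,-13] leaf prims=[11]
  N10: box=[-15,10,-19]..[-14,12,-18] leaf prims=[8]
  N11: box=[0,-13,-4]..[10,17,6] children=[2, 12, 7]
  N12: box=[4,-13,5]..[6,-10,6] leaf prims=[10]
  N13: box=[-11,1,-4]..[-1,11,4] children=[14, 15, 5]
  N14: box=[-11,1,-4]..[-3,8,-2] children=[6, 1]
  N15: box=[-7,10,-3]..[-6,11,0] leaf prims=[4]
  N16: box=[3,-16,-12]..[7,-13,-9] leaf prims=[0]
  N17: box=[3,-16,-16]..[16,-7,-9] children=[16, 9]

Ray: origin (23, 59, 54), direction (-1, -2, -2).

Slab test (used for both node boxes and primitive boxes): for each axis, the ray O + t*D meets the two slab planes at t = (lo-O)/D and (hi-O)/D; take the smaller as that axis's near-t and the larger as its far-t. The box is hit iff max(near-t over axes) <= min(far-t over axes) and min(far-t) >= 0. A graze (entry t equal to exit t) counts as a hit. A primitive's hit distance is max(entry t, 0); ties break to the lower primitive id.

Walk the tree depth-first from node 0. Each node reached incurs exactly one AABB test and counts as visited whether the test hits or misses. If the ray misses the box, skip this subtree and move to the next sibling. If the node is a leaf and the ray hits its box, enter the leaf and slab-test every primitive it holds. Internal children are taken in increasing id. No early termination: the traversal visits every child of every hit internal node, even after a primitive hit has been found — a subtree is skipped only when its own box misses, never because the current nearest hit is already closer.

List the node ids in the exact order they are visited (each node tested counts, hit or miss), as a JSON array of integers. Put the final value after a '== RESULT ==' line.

Walk:
N0 x:[7,38] y:[21,75/2] z:[18,73/2] -> hit [21,73/2], descend [4, 11, 13, 17]
  N4 x:[32,38] y:[47/2,65/2] z:[18,73/2] -> hit [32,65/2], descend [3, 8, 10]
    N3 x:[35,37] y:[55/2,59/2] z:[18,39/2] -> miss, prune
    N8 x:[32,35] y:[30,65/2] z:[61/2,33] -> hit [32,65/2] leaf, test {P1@t=32}
    N10 x:[37,38] y:[47/2,49/2] z:[36,73/2] -> miss, prune
  N11 x:[13,23] y:[21,36] z:[24,29] -> miss, prune
  N13 x:[24,34] y:[24,29] z:[25,29] -> hit [25,29], descend [5, 14, 15]
    N5 x:[24,25] y:[27,29] z:[25,26] -> miss, prune
    N14 x:[26,34] y:[51/2,29] z:[28,29] -> hit [28,29], descend [1, 6]
      N1 x:[26,32] y:[51/2,28] z:[28,57/2] -> hit [28,28] leaf, test {P2@t=28}
      N6 x:[28,34] y:[55/2,29] z:[57/2,29] -> hit [57/2,29] leaf, test {P9@t=57/2}
    N15 x:[29,30] y:[24,49/2] z:[27,57/2] -> miss, prune
  N17 x:[7,20] y:[33,75/2] z:[63/2,35] -> miss, prune

13 AABB tests over nodes [0, 4, 3, 8, 10, 11, 13, 5, 14, 1, 6, 15, 17]; 3 leaves entered; closest P2.

== RESULT ==
[0, 4, 3, 8, 10, 11, 13, 5, 14, 1, 6, 15, 17]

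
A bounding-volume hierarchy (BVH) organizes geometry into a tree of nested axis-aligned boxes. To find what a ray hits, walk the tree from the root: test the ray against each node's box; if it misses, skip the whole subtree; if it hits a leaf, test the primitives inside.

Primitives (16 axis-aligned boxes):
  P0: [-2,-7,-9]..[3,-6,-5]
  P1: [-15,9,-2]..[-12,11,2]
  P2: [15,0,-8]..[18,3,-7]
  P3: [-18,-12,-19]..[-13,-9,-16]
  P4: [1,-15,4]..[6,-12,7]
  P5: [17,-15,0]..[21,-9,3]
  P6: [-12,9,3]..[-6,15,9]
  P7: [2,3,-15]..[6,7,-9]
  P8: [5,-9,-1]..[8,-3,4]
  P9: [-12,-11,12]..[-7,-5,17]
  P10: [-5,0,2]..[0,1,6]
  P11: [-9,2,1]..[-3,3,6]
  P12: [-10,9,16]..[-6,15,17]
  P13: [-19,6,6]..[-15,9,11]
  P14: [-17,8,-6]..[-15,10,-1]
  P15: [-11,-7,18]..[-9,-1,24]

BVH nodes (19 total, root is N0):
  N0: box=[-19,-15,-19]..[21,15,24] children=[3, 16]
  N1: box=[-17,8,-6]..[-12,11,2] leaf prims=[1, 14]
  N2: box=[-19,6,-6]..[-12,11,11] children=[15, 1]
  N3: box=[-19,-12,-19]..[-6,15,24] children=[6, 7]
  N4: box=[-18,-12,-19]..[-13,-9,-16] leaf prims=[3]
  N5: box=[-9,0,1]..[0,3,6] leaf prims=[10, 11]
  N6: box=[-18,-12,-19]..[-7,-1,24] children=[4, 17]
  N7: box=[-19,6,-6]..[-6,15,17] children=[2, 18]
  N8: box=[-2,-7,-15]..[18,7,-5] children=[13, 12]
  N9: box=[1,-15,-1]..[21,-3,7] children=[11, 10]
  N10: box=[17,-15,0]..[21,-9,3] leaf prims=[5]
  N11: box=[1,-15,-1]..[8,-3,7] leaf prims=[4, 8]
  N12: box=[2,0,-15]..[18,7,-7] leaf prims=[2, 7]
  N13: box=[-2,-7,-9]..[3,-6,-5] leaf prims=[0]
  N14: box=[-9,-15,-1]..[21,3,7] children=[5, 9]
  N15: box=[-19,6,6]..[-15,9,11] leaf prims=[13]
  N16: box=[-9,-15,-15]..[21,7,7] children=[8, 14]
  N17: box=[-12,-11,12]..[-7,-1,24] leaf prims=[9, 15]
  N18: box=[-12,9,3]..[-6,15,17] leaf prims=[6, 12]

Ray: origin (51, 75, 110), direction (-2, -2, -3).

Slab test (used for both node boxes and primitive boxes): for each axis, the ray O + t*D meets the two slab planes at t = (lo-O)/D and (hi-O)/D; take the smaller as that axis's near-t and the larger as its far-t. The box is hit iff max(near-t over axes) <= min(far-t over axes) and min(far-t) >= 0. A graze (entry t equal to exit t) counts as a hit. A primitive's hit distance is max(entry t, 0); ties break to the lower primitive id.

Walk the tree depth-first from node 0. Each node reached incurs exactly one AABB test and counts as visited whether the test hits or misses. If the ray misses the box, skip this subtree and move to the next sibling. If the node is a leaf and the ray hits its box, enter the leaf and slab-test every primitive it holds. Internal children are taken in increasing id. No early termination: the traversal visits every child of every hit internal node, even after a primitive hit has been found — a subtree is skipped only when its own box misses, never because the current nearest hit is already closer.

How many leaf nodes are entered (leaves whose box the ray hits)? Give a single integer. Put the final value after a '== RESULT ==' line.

Walk:
N0 x:[15,35] y:[30,45] z:[86/3,43] -> hit [30,35], descend [3, 16]
  N3 x:[57/2,35] y:[30,87/2] z:[86/3,43] -> hit [30,35], descend [6, 7]
    N6 x:[29,69/2] y:[38,87/2] z:[86/3,43] -> miss, prune
    N7 x:[57/2,35] y:[30,69/2] z:[31,116/3] -> hit [31,69/2], descend [2, 18]
      N2 x:[63/2,35] y:[32,69/2] z:[33,116/3] -> hit [33,69/2], descend [1, 15]
        N1 x:[63/2,34] y:[32,67/2] z:[36,116/3] -> miss, prune
        N15 x:[33,35] y:[33,69/2] z:[33,104/3] -> hit [33,69/2] leaf, test {P13@t=33}
      N18 x:[57/2,63/2] y:[30,33] z:[31,107/3] -> hit [31,63/2] leaf, test {P6(miss), P12(miss)}
  N16 x:[15,30] y:[34,45] z:[103/3,125/3] -> miss, prune

Summary -> nodes [0, 3, 6, 7, 2, 1, 15, 18, 16]; box-tests=9; leaf-entries=2; first=P13

== RESULT ==
2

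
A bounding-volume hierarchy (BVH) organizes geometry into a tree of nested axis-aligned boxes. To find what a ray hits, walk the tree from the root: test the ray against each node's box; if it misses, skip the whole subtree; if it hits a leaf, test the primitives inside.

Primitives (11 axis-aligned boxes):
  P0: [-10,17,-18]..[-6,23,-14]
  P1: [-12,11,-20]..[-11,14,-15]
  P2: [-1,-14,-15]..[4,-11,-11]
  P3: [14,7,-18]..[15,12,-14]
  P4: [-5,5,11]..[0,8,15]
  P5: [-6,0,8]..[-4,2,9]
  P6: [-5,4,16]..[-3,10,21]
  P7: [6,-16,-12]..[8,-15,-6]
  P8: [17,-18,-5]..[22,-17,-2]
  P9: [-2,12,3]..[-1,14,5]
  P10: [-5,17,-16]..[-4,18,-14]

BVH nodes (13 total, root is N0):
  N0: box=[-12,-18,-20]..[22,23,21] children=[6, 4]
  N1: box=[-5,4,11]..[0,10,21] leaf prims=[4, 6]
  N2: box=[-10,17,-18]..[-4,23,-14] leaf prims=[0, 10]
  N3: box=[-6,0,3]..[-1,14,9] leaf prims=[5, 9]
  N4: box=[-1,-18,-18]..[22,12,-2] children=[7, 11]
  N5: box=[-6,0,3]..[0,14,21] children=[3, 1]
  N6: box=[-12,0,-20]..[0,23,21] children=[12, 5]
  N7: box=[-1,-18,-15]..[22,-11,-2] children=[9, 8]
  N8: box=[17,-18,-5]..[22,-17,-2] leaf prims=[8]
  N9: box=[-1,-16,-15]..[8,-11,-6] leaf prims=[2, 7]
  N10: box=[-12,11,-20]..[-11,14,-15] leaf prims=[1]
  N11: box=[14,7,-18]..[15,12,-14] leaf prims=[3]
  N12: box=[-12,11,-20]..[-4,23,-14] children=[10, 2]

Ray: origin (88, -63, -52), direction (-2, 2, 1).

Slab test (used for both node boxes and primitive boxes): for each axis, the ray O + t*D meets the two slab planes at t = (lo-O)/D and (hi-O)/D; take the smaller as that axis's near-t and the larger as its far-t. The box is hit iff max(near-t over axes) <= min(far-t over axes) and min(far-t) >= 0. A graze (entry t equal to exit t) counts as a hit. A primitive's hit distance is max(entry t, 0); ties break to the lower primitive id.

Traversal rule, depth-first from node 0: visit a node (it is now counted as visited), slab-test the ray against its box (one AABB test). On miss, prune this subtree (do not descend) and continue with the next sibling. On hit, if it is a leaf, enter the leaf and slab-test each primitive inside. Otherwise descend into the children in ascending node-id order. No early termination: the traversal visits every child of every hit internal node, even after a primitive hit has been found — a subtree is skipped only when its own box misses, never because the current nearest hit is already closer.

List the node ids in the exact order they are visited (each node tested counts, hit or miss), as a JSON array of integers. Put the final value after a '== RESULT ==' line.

Walk:
N0 x:[33,50] y:[45/2,43] z:[32,73] -> hit [33,43], descend [4, 6]
  N4 x:[33,89/2] y:[45/2,75/2] z:[34,50] -> hit [34,75/2], descend [7, 11]
    N7 x:[33,89/2] y:[45/2,26] z:[37,50] -> miss, prune
    N11 x:[73/2,37] y:[35,75/2] z:[34,38] -> hit [73/2,37] leaf, test {P3@t=73/2}
  N6 x:[44,50] y:[63/2,43] z:[32,73] -> miss, prune

Summary -> nodes [0, 4, 7, 11, 6]; box-tests=5; leaf-entries=1; first=P3

== RESULT ==
[0, 4, 7, 11, 6]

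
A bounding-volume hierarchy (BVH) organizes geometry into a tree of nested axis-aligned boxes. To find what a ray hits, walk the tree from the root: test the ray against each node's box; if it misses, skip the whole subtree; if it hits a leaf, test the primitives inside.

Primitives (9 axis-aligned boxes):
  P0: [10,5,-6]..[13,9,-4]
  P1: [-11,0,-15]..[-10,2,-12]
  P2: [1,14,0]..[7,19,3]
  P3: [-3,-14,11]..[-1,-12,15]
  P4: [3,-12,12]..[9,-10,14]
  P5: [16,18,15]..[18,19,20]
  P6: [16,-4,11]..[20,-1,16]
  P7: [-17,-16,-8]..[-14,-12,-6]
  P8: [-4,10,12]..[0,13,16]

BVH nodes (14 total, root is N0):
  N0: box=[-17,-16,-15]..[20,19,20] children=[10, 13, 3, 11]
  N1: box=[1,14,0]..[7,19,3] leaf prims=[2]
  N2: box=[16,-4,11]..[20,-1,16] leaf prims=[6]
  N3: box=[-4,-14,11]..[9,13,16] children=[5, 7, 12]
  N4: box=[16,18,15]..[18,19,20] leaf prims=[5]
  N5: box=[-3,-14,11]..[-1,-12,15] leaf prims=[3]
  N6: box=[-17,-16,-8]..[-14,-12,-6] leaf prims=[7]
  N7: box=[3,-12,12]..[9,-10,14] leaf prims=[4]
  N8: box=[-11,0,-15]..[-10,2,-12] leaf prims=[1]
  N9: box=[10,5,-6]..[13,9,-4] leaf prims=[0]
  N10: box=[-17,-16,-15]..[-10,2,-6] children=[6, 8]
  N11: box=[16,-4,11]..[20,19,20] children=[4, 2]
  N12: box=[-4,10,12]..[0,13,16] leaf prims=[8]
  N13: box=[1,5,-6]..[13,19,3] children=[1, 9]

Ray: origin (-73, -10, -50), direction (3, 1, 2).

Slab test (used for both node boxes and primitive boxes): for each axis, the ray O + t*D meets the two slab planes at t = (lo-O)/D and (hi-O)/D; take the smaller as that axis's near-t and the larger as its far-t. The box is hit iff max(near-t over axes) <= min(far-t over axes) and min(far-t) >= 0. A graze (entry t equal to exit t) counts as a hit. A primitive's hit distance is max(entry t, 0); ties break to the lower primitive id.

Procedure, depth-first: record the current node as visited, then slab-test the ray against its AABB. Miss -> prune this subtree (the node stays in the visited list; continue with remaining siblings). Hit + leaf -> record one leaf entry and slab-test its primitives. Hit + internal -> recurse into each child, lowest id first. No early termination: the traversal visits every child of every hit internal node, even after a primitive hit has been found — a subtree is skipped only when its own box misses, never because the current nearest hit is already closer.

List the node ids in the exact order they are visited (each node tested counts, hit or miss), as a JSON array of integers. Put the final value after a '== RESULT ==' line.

Walk:
N0 x:[56/3,31] y:[-6,29] z:[35/2,35] -> hit [56/3,29], descend [3, 10, 11, 13]
  N3 x:[23,82/3] y:[-4,23] z:[61/2,33] -> miss, prune
  N10 x:[56/3,21] y:[-6,12] z:[35/2,22] -> miss, prune
  N11 x:[89/3,31] y:[6,29] z:[61/2,35] -> miss, prune
  N13 x:[74/3,86/3] y:[15,29] z:[22,53/2] -> hit [74/3,53/2], descend [1, 9]
    N1 x:[74/3,80/3] y:[24,29] z:[25,53/2] -> hit [25,53/2] leaf, test {P2@t=25}
    N9 x:[83/3,86/3] y:[15,19] z:[22,23] -> miss, prune

Summary -> nodes [0, 3, 10, 11, 13, 1, 9]; box-tests=7; leaf-entries=1; first=P2

== RESULT ==
[0, 3, 10, 11, 13, 1, 9]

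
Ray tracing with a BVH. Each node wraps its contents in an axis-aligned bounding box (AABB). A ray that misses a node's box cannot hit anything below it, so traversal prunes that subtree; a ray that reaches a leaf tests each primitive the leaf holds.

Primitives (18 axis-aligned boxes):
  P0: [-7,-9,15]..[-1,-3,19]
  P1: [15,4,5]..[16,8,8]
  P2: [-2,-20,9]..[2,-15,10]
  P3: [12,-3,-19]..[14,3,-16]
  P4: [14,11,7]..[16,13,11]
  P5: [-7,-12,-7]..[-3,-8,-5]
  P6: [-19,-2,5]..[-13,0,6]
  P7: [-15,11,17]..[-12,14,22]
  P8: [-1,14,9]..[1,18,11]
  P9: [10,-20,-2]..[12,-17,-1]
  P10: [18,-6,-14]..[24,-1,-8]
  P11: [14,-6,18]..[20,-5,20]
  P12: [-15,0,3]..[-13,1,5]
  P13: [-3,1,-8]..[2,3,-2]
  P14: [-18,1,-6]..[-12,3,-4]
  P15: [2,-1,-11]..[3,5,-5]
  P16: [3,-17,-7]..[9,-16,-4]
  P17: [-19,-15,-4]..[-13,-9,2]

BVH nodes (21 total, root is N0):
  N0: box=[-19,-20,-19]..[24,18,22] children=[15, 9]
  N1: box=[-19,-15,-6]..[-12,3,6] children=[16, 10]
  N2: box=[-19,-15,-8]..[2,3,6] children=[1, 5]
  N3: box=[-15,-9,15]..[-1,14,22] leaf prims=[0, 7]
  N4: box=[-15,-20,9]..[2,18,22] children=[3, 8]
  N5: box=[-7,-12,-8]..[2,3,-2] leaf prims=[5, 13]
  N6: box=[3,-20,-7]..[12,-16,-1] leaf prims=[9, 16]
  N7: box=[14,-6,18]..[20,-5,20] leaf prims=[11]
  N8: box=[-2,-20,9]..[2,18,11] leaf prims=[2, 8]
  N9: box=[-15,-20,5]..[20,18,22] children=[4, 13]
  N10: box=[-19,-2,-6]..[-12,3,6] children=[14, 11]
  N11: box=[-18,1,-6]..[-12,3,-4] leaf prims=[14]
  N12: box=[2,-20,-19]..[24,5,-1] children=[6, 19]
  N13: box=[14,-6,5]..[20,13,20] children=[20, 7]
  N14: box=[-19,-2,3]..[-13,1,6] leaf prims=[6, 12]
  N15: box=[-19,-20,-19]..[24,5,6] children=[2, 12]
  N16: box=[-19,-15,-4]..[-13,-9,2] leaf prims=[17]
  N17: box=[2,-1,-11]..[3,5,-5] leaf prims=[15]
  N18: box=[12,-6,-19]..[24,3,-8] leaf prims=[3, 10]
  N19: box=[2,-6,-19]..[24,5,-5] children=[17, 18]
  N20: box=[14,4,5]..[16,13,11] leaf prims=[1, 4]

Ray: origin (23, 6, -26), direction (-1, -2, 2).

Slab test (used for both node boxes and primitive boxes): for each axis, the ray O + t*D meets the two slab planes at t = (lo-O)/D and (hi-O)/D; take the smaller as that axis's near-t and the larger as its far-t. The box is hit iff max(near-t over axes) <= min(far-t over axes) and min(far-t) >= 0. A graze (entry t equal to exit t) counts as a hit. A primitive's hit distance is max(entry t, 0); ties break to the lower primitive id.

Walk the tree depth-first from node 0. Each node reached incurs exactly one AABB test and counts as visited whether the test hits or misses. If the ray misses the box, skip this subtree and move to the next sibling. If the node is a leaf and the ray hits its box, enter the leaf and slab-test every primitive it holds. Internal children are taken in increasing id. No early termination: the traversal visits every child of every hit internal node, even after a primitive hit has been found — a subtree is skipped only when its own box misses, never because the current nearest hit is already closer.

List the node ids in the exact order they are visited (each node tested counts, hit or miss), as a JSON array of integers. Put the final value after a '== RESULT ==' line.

Walk:
N0 x:[-1,42] y:[-6,13] z:[7/2,24] -> hit [7/2,13], descend [9, 15]
  N9 x:[3,38] y:[-6,13] z:[31/2,24] -> miss, prune
  N15 x:[-1,42] y:[1/2,13] z:[7/2,16] -> hit [7/2,13], descend [2, 12]
    N2 x:[21,42] y:[3/2,21/2] z:[9,16] -> miss, prune
    N12 x:[-1,21] y:[1/2,13] z:[7/2,25/2] -> hit [7/2,25/2], descend [6, 19]
      N6 x:[11,20] y:[11,13] z:[19/2,25/2] -> hit [11,25/2] leaf, test {P9@t=12, P16(miss)}
      N19 x:[-1,21] y:[1/2,6] z:[7/2,21/2] -> hit [7/2,6], descend [17, 18]
        N17 x:[20,21] y:[1/2,7/2] z:[15/2,21/2] -> miss, prune
        N18 x:[-1,11] y:[3/2,6] z:[7/2,9] -> hit [7/2,6] leaf, test {P3(miss), P10(miss)}

Summary -> nodes [0, 9, 15, 2, 12, 6, 19, 17, 18]; box-tests=9; leaf-entries=2; first=P9

== RESULT ==
[0, 9, 15, 2, 12, 6, 19, 17, 18]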